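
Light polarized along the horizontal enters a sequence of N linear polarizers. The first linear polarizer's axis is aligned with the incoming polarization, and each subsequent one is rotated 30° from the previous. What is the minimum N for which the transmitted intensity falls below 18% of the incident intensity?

First polarizer is aligned with the polarization: full transmission.
Each further stage multiplies by cos²(30°) = 0.75.
After N polarizers: T = 0.75^(N−1). Require T < 0.18 ⇒ N−1 > ln(0.18)/ln(0.75) = 5.96, so N−1 ≥ 6 and N = 7.
Check: N=7 gives T = 0.178 < 0.18; N=6 gives T = 0.2373.

N = 7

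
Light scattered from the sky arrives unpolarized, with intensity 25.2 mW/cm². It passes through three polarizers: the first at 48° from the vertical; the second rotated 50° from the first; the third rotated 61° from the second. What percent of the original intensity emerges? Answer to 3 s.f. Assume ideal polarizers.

≈ 4.86%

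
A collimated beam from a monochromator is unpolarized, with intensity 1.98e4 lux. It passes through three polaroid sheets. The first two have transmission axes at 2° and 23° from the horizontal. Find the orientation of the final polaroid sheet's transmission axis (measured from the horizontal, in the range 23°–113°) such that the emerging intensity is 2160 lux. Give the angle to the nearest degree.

θ ≈ 83°

Unpolarized light through the first polarizer → I₁ = ½ I₀, now polarized at 2°.
I₂ = I₁ cos²(23° − 2°) = 0.5 I₀ · cos²(21°) = 0.4358 I₀.
Target fraction: 2160 / 1.98e4 lux = 0.1091 of I₀.
Need I₃/I₀ = 0.1091, so cos²(θ − 23°) = 0.1091 / 0.4358 = 0.2503.
θ − 23° = arccos(√0.2503) = 60.0°, giving θ ≈ 23 + 60.0 = 83.0°.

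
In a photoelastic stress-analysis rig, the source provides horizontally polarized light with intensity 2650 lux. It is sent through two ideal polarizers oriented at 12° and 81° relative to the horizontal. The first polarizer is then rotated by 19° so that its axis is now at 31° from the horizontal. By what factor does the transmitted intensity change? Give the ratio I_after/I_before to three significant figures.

Before rotation:
I₁ = I₀ cos²(12° − 0°) = I₀ cos²(12°) = 0.9568 I₀.
I₂ = I₁ cos²(81° − 12°) = 0.9568 I₀ · cos²(69°) = 0.1229 I₀.
After rotation:
I₁ = I₀ cos²(31° − 0°) = I₀ cos²(31°) = 0.7347 I₀.
I₂ = I₁ cos²(81° − 31°) = 0.7347 I₀ · cos²(50°) = 0.3036 I₀.
Ratio = 0.3036 / 0.1229 = 2.471.

I_new/I_old ≈ 2.47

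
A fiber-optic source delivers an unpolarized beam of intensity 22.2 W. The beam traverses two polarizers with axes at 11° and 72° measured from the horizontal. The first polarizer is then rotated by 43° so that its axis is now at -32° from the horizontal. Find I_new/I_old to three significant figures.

Before rotation:
Unpolarized light through the first polarizer → I₁ = ½ I₀, now polarized at 11°.
I₂ = I₁ cos²(72° − 11°) = 0.5 I₀ · cos²(61°) = 0.1175 I₀.
After rotation:
Unpolarized light through the first polarizer → I₁ = ½ I₀, now polarized at -32°.
Angle between axes 1 and 2: 76°. I₂ = 0.5 I₀ · cos²(76°) = 0.02926 I₀.
Ratio = 0.02926 / 0.1175 = 0.249.

I_new/I_old ≈ 0.249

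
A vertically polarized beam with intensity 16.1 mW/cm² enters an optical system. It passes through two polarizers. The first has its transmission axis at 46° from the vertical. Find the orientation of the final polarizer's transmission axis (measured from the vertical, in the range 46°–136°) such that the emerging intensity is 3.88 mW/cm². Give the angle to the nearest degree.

θ ≈ 91°

By Malus's law, I₁ = I₀ cos²(46° − 0°) = I₀ cos²(46°) = 0.4826 I₀.
Target fraction: 3.88 / 16.1 mW/cm² = 0.241 of I₀.
Need I₂/I₀ = 0.241, so cos²(θ − 46°) = 0.241 / 0.4826 = 0.4994.
θ − 46° = arccos(√0.4994) = 45.0°, giving θ ≈ 46 + 45.0 = 91.0°.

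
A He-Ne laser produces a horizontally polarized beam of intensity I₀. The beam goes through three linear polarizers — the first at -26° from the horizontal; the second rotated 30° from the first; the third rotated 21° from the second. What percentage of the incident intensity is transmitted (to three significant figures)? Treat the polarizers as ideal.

I₁ = I₀ cos²(-26° − 0°) = I₀ cos²(26°) = 0.8078 I₀.
I₂ = I₁ cos²(30°) = 0.8078 · 0.75 I₀ = 0.6059 I₀.
I₃ = I₂ cos²(21°) = 0.6059 · 0.8716 I₀ = 0.5281 I₀.
That is 52.81% of the incident intensity.

≈ 52.8%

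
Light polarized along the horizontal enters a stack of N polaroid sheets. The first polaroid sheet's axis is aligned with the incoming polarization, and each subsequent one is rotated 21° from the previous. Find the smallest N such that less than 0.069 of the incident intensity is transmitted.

First polarizer is aligned with the polarization: full transmission.
Each further stage multiplies by cos²(21°) = 0.8716.
After N polarizers: T = 0.8716^(N−1). Require T < 0.069 ⇒ N−1 > ln(0.069)/ln(0.8716) = 19.45, so N−1 ≥ 20 and N = 21.
Check: N=21 gives T = 0.06398 < 0.069; N=20 gives T = 0.07341.

N = 21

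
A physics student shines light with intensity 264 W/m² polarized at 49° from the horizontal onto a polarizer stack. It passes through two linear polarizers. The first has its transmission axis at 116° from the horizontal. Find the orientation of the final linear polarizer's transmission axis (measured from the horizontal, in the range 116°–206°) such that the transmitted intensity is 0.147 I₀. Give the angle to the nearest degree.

I₁ = I₀ cos²(116° − 49°) = I₀ cos²(67°) = 0.1527 I₀.
Need I₂/I₀ = 0.147, so cos²(θ − 116°) = 0.147 / 0.1527 = 0.9629.
θ − 116° = arccos(√0.9629) = 11.1°, giving θ ≈ 116 + 11.1 = 127.1°.

θ ≈ 127°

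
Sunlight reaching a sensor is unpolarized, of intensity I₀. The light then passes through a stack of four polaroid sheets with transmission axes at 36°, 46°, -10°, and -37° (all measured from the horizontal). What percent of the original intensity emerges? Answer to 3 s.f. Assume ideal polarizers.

Unpolarized light through the first polarizer → I₁ = ½ I₀, now polarized at 36°.
I₂ = I₁ cos²(46° − 36°) = 0.5 I₀ · cos²(10°) = 0.4849 I₀.
I₃ = I₂ cos²(-10° − 46°) = 0.4849 I₀ · cos²(56°) = 0.1516 I₀.
I₄ = I₃ cos²(-37° + 10°) = 0.1516 I₀ · cos²(27°) = 0.1204 I₀.
That is 12.04% of the incident intensity.

≈ 12.0%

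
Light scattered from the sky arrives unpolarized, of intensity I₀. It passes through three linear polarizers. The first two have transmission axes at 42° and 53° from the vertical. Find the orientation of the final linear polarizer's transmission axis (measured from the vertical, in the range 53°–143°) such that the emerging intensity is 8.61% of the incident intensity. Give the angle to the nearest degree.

Unpolarized light through the first polarizer → I₁ = ½ I₀, now polarized at 42°.
I₂ = I₁ cos²(53° − 42°) = 0.5 I₀ · cos²(11°) = 0.4818 I₀.
Need I₃/I₀ = 0.0861, so cos²(θ − 53°) = 0.0861 / 0.4818 = 0.1787.
θ − 53° = arccos(√0.1787) = 65.0°, giving θ ≈ 53 + 65.0 = 118.0°.

θ ≈ 118°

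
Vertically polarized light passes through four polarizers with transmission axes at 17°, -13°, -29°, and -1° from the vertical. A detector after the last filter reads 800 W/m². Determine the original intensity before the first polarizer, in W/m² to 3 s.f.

I₁ = I₀ cos²(17° − 0°) = I₀ cos²(17°) = 0.9145 I₀.
I₂ = I₁ cos²(-13° − 17°) = 0.9145 I₀ · cos²(30°) = 0.6859 I₀.
I₃ = I₂ cos²(-29° + 13°) = 0.6859 I₀ · cos²(16°) = 0.6338 I₀.
I₄ = I₃ cos²(-1° + 29°) = 0.6338 I₀ · cos²(28°) = 0.4941 I₀.
So 800 W/m² = 0.4941 I₀, giving I₀ = 800/0.4941 = 1619 W/m².

I₀ ≈ 1620 W/m²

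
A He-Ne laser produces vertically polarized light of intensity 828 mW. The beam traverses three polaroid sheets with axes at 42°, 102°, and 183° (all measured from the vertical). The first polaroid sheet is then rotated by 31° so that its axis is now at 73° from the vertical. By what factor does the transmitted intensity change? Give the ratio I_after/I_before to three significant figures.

I_new/I_old ≈ 0.474

Before rotation:
By Malus's law, I₁ = I₀ cos²(42° − 0°) = I₀ cos²(42°) = 0.5523 I₀.
I₂ = I₁ cos²(102° − 42°) = 0.5523 I₀ · cos²(60°) = 0.1381 I₀.
I₃ = I₂ cos²(183° − 102°) = 0.1381 I₀ · cos²(81°) = 0.003379 I₀.
After rotation:
I₁ = I₀ cos²(73° − 0°) = I₀ cos²(73°) = 0.08548 I₀.
I₂ = I₁ cos²(102° − 73°) = 0.08548 I₀ · cos²(29°) = 0.06539 I₀.
I₃ = I₂ cos²(183° − 102°) = 0.06539 I₀ · cos²(81°) = 0.0016 I₀.
Ratio = 0.0016 / 0.003379 = 0.4736.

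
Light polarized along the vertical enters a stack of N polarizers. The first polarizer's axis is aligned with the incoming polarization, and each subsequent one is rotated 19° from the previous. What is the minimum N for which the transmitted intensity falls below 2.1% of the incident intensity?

First polarizer is aligned with the polarization: full transmission.
Each further stage multiplies by cos²(19°) = 0.894.
After N polarizers: T = 0.894^(N−1). Require T < 0.021 ⇒ N−1 > ln(0.021)/ln(0.894) = 34.48, so N−1 ≥ 35 and N = 36.
Check: N=36 gives T = 0.01981 < 0.021; N=35 gives T = 0.02216.

N = 36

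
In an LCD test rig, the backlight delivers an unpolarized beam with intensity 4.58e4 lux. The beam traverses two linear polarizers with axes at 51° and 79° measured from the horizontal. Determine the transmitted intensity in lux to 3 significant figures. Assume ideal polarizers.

Unpolarized light through the first polarizer → I₁ = 4.58e4 lux/2 = 2.29e+04 lux, polarized at 51°.
I₂ = I₁ · cos²(28°) = 2.29e+04 · 0.7796 = 1.785e+04 lux.

I ≈ 1.79e4 lux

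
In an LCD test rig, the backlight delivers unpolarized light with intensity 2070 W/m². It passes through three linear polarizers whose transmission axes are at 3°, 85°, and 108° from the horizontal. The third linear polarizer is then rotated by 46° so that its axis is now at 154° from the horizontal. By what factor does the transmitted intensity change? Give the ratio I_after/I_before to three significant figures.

Before rotation:
Unpolarized light through the first polarizer → I₁ = ½ I₀, now polarized at 3°.
I₂ = I₁ cos²(85° − 3°) = 0.5 I₀ · cos²(82°) = 0.009685 I₀.
I₃ = I₂ cos²(108° − 85°) = 0.009685 I₀ · cos²(23°) = 0.008206 I₀.
After rotation:
Unpolarized light through the first polarizer → I₁ = ½ I₀, now polarized at 3°.
I₂ = I₁ cos²(85° − 3°) = 0.5 I₀ · cos²(82°) = 0.009685 I₀.
I₃ = I₂ cos²(154° − 85°) = 0.009685 I₀ · cos²(69°) = 0.001244 I₀.
Ratio = 0.001244 / 0.008206 = 0.1516.

I_new/I_old ≈ 0.152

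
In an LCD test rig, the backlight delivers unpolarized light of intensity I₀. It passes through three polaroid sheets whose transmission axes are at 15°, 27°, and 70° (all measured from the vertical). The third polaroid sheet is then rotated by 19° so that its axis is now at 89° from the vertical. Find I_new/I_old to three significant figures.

I_new/I_old ≈ 0.412

Before rotation:
Unpolarized light through the first polarizer → I₁ = ½ I₀, now polarized at 15°.
I₂ = I₁ cos²(27° − 15°) = 0.5 I₀ · cos²(12°) = 0.4784 I₀.
I₃ = I₂ cos²(70° − 27°) = 0.4784 I₀ · cos²(43°) = 0.2559 I₀.
After rotation:
Unpolarized light through the first polarizer → I₁ = ½ I₀, now polarized at 15°.
I₂ = I₁ cos²(27° − 15°) = 0.5 I₀ · cos²(12°) = 0.4784 I₀.
I₃ = I₂ cos²(89° − 27°) = 0.4784 I₀ · cos²(62°) = 0.1054 I₀.
Ratio = 0.1054 / 0.2559 = 0.4121.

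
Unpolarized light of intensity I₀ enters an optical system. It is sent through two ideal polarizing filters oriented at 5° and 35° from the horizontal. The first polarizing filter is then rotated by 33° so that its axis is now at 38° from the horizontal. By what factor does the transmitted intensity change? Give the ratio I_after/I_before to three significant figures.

I_new/I_old ≈ 1.33

Before rotation:
Unpolarized light through the first polarizer → I₁ = ½ I₀, now polarized at 5°.
I₂ = I₁ cos²(35° − 5°) = 0.5 I₀ · cos²(30°) = 0.375 I₀.
After rotation:
Unpolarized light through the first polarizer → I₁ = ½ I₀, now polarized at 38°.
I₂ = I₁ cos²(35° − 38°) = 0.5 I₀ · cos²(3°) = 0.4986 I₀.
Ratio = 0.4986 / 0.375 = 1.33.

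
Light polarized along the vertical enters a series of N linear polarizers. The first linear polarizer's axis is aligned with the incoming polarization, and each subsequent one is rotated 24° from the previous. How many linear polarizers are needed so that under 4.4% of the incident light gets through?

N = 19

First polarizer is aligned with the polarization: full transmission.
Each further stage multiplies by cos²(24°) = 0.8346.
After N polarizers: T = 0.8346^(N−1). Require T < 0.044 ⇒ N−1 > ln(0.044)/ln(0.8346) = 17.27, so N−1 ≥ 18 and N = 19.
Check: N=19 gives T = 0.03857 < 0.044; N=18 gives T = 0.04622.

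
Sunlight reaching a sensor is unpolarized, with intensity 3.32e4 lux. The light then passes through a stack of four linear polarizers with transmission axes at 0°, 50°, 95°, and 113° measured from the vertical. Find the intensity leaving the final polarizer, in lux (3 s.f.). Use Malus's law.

I ≈ 3100 lux

Unpolarized light through the first polarizer → I₁ = 3.32e4 lux/2 = 1.66e+04 lux, polarized at 0°.
I₂ = I₁ · cos²(50°) = 1.66e+04 · 0.4132 = 6859 lux.
I₃ = I₂ · cos²(45°) = 6859 · 0.5 = 3429 lux.
I₄ = I₃ · cos²(18°) = 3429 · 0.9045 = 3102 lux.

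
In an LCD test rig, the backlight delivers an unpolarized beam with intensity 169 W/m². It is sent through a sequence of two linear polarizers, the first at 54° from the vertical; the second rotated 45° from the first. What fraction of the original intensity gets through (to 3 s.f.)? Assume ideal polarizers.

I/I₀ ≈ 0.250

Unpolarized light through the first polarizer → I₁ = 169 W/m²/2 = 84.5 W/m², polarized at 54°.
I₂ = I₁ · cos²(45°) = 84.5 · 0.5 = 42.25 W/m².
Transmitted fraction = 0.25.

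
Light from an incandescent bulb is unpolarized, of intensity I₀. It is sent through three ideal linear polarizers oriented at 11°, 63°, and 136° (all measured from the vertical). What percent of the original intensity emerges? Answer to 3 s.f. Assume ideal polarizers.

Unpolarized light through the first polarizer → I₁ = ½ I₀, now polarized at 11°.
I₂ = I₁ cos²(63° − 11°) = 0.5 I₀ · cos²(52°) = 0.1895 I₀.
I₃ = I₂ cos²(136° − 63°) = 0.1895 I₀ · cos²(73°) = 0.0162 I₀.
That is 1.62% of the incident intensity.

≈ 1.62%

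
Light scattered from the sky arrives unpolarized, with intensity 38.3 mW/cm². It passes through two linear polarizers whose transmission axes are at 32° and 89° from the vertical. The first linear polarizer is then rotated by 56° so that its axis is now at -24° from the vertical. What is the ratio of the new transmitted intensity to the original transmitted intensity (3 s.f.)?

I_new/I_old ≈ 0.515

Before rotation:
Unpolarized light through the first polarizer → I₁ = ½ I₀, now polarized at 32°.
I₂ = I₁ cos²(89° − 32°) = 0.5 I₀ · cos²(57°) = 0.1483 I₀.
After rotation:
Unpolarized light through the first polarizer → I₁ = ½ I₀, now polarized at -24°.
Angle between axes 1 and 2: 67°. I₂ = 0.5 I₀ · cos²(67°) = 0.07634 I₀.
Ratio = 0.07634 / 0.1483 = 0.5147.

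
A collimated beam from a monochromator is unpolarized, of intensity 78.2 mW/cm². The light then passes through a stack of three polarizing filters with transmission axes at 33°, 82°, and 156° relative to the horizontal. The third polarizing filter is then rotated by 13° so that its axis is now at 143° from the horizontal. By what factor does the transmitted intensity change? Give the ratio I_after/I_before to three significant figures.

I_new/I_old ≈ 3.09

Before rotation:
Unpolarized light through the first polarizer → I₁ = ½ I₀, now polarized at 33°.
I₂ = I₁ cos²(82° − 33°) = 0.5 I₀ · cos²(49°) = 0.2152 I₀.
I₃ = I₂ cos²(156° − 82°) = 0.2152 I₀ · cos²(74°) = 0.01635 I₀.
After rotation:
Unpolarized light through the first polarizer → I₁ = ½ I₀, now polarized at 33°.
I₂ = I₁ cos²(82° − 33°) = 0.5 I₀ · cos²(49°) = 0.2152 I₀.
I₃ = I₂ cos²(143° − 82°) = 0.2152 I₀ · cos²(61°) = 0.05058 I₀.
Ratio = 0.05058 / 0.01635 = 3.094.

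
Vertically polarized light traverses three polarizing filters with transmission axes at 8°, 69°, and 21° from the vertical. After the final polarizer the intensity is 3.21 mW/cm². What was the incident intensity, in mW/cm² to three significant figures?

I₀ ≈ 31.1 mW/cm²

I₁ = I₀ cos²(8° − 0°) = I₀ cos²(8°) = 0.9806 I₀.
I₂ = I₁ cos²(69° − 8°) = 0.9806 I₀ · cos²(61°) = 0.2305 I₀.
I₃ = I₂ cos²(21° − 69°) = 0.2305 I₀ · cos²(48°) = 0.1032 I₀.
So 3.21 mW/cm² = 0.1032 I₀, giving I₀ = 3.21/0.1032 = 31.11 mW/cm².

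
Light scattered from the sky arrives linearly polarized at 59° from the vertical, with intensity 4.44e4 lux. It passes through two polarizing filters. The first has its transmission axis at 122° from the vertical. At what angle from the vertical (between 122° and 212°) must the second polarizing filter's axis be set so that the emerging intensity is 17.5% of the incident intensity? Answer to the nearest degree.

θ ≈ 145°

By Malus's law, I₁ = I₀ cos²(122° − 59°) = I₀ cos²(63°) = 0.2061 I₀.
Need I₂/I₀ = 0.175, so cos²(θ − 122°) = 0.175 / 0.2061 = 0.8491.
θ − 122° = arccos(√0.8491) = 22.9°, giving θ ≈ 122 + 22.9 = 144.9°.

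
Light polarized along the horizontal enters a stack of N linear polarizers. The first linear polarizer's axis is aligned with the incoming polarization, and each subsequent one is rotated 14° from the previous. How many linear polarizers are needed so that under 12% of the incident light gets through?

First polarizer is aligned with the polarization: full transmission.
Each further stage multiplies by cos²(14°) = 0.9415.
After N polarizers: T = 0.9415^(N−1). Require T < 0.12 ⇒ N−1 > ln(0.12)/ln(0.9415) = 35.16, so N−1 ≥ 36 and N = 37.
Check: N=37 gives T = 0.1141 < 0.12; N=36 gives T = 0.1211.

N = 37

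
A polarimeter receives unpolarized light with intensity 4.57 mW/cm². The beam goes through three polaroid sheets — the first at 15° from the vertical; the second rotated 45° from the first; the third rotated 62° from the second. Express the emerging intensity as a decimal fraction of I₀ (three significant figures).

I/I₀ ≈ 0.0551

Unpolarized light through the first polarizer → I₁ = 4.57 mW/cm²/2 = 2.285 mW/cm², polarized at 15°.
I₂ = I₁ · cos²(45°) = 2.285 · 0.5 = 1.143 mW/cm².
I₃ = I₂ · cos²(62°) = 1.143 · 0.2204 = 0.2518 mW/cm².
Transmitted fraction = 0.0551.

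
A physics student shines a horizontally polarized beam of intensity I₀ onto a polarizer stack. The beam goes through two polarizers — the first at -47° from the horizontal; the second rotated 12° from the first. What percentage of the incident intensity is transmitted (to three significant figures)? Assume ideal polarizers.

I₁ = I₀ cos²(-47° − 0°) = I₀ cos²(47°) = 0.4651 I₀.
I₂ = I₁ cos²(12°) = 0.4651 · 0.9568 I₀ = 0.445 I₀.
That is 44.5% of the incident intensity.

≈ 44.5%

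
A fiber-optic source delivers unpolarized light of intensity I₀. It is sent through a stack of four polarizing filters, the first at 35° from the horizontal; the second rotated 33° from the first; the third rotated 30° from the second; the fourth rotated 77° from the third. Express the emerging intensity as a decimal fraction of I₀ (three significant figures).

Unpolarized light through the first polarizer → I₁ = ½ I₀, now polarized at 35°.
I₂ = I₁ cos²(33°) = 0.5 · 0.7034 I₀ = 0.3517 I₀.
I₃ = I₂ cos²(30°) = 0.3517 · 0.75 I₀ = 0.2638 I₀.
I₄ = I₃ cos²(77°) = 0.2638 · 0.0506 I₀ = 0.01335 I₀.
Transmitted fraction = 0.01335.

≈ 0.0133 I₀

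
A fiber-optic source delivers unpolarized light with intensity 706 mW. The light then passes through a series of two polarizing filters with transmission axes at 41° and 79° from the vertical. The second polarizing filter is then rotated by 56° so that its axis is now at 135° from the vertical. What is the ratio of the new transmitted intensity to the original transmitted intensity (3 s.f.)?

Before rotation:
Unpolarized light through the first polarizer → I₁ = ½ I₀, now polarized at 41°.
I₂ = I₁ cos²(79° − 41°) = 0.5 I₀ · cos²(38°) = 0.3105 I₀.
After rotation:
Unpolarized light through the first polarizer → I₁ = ½ I₀, now polarized at 41°.
Angle between axes 1 and 2: 86°. I₂ = 0.5 I₀ · cos²(86°) = 0.002433 I₀.
Ratio = 0.002433 / 0.3105 = 0.007836.

I_new/I_old ≈ 0.00784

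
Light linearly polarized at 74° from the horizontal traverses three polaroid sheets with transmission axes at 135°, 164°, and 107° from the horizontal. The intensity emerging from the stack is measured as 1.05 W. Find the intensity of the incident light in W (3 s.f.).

I₀ ≈ 19.7 W

I₁ = I₀ cos²(135° − 74°) = I₀ cos²(61°) = 0.235 I₀.
I₂ = I₁ cos²(164° − 135°) = 0.235 I₀ · cos²(29°) = 0.1798 I₀.
I₃ = I₂ cos²(107° − 164°) = 0.1798 I₀ · cos²(57°) = 0.05333 I₀.
So 1.05 W = 0.05333 I₀, giving I₀ = 1.05/0.05333 = 19.69 W.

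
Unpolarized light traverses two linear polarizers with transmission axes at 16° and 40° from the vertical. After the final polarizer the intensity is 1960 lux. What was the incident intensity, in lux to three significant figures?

I₀ ≈ 4700 lux

Unpolarized light through the first polarizer → I₁ = ½ I₀, now polarized at 16°.
I₂ = I₁ cos²(40° − 16°) = 0.5 I₀ · cos²(24°) = 0.4173 I₀.
So 1960 lux = 0.4173 I₀, giving I₀ = 1960/0.4173 = 4697 lux.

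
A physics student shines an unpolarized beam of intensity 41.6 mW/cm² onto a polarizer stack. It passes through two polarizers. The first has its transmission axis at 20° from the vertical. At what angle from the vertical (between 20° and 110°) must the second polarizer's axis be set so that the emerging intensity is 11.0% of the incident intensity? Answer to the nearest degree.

Unpolarized light through the first polarizer → I₁ = ½ I₀, now polarized at 20°.
Need I₂/I₀ = 0.11, so cos²(θ − 20°) = 0.11 / 0.5 = 0.22.
θ − 20° = arccos(√0.22) = 62.0°, giving θ ≈ 20 + 62.0 = 82.0°.

θ ≈ 82°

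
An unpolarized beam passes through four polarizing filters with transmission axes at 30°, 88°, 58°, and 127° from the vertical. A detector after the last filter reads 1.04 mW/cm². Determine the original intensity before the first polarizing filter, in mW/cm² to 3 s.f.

I₀ ≈ 76.9 mW/cm²

Unpolarized light through the first polarizer → I₁ = ½ I₀, now polarized at 30°.
I₂ = I₁ cos²(88° − 30°) = 0.5 I₀ · cos²(58°) = 0.1404 I₀.
I₃ = I₂ cos²(58° − 88°) = 0.1404 I₀ · cos²(30°) = 0.1053 I₀.
I₄ = I₃ cos²(127° − 58°) = 0.1053 I₀ · cos²(69°) = 0.01352 I₀.
So 1.04 mW/cm² = 0.01352 I₀, giving I₀ = 1.04/0.01352 = 76.9 mW/cm².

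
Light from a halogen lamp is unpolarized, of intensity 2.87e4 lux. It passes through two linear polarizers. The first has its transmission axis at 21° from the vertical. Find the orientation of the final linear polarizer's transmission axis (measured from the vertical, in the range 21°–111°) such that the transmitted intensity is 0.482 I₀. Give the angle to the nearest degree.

θ ≈ 32°

Unpolarized light through the first polarizer → I₁ = ½ I₀, now polarized at 21°.
Need I₂/I₀ = 0.482, so cos²(θ − 21°) = 0.482 / 0.5 = 0.964.
θ − 21° = arccos(√0.964) = 10.9°, giving θ ≈ 21 + 10.9 = 31.9°.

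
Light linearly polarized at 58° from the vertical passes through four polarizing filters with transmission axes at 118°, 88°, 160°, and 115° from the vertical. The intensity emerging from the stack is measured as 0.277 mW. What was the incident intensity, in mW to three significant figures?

I₁ = I₀ cos²(118° − 58°) = I₀ cos²(60°) = 0.25 I₀.
I₂ = I₁ cos²(88° − 118°) = 0.25 I₀ · cos²(30°) = 0.1875 I₀.
I₃ = I₂ cos²(160° − 88°) = 0.1875 I₀ · cos²(72°) = 0.0179 I₀.
I₄ = I₃ cos²(115° − 160°) = 0.0179 I₀ · cos²(45°) = 0.008952 I₀.
So 0.277 mW = 0.008952 I₀, giving I₀ = 0.277/0.008952 = 30.94 mW.

I₀ ≈ 30.9 mW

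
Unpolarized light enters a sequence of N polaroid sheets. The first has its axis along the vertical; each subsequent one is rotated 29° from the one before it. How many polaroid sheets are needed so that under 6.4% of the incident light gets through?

First polarizer halves the unpolarized light: factor 1/2.
Each further stage multiplies by cos²(29°) = 0.765.
After N polarizers: T = 0.5·0.765^(N−1). Require T < 0.064 ⇒ N−1 > ln(0.064/0.5)/ln(0.765) = 7.67, so N−1 ≥ 8 and N = 9.
Check: N=9 gives T = 0.05862 < 0.064; N=8 gives T = 0.07664.

N = 9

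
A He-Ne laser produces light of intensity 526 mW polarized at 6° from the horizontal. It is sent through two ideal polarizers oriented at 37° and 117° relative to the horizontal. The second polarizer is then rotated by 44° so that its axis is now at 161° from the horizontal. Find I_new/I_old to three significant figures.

I_new/I_old ≈ 10.4

Before rotation:
I₁ = I₀ cos²(37° − 6°) = I₀ cos²(31°) = 0.7347 I₀.
I₂ = I₁ cos²(117° − 37°) = 0.7347 I₀ · cos²(80°) = 0.02215 I₀.
After rotation:
I₁ = I₀ cos²(37° − 6°) = I₀ cos²(31°) = 0.7347 I₀.
Angle between axes 1 and 2: 56°. I₂ = 0.7347 I₀ · cos²(56°) = 0.2297 I₀.
Ratio = 0.2297 / 0.02215 = 10.37.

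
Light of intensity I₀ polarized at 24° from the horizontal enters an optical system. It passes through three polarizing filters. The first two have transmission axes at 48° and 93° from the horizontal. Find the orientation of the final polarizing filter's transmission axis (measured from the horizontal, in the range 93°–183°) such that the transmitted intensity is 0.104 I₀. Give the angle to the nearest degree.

θ ≈ 153°

By Malus's law, I₁ = I₀ cos²(48° − 24°) = I₀ cos²(24°) = 0.8346 I₀.
I₂ = I₁ cos²(93° − 48°) = 0.8346 I₀ · cos²(45°) = 0.4173 I₀.
Need I₃/I₀ = 0.104, so cos²(θ − 93°) = 0.104 / 0.4173 = 0.2492.
θ − 93° = arccos(√0.2492) = 60.1°, giving θ ≈ 93 + 60.1 = 153.1°.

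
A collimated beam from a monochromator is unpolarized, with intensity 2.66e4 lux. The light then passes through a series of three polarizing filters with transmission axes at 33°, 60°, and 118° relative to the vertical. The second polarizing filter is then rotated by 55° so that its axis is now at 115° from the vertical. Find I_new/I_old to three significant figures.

Before rotation:
Unpolarized light through the first polarizer → I₁ = ½ I₀, now polarized at 33°.
I₂ = I₁ cos²(60° − 33°) = 0.5 I₀ · cos²(27°) = 0.3969 I₀.
I₃ = I₂ cos²(118° − 60°) = 0.3969 I₀ · cos²(58°) = 0.1115 I₀.
After rotation:
Unpolarized light through the first polarizer → I₁ = ½ I₀, now polarized at 33°.
I₂ = I₁ cos²(115° − 33°) = 0.5 I₀ · cos²(82°) = 0.009685 I₀.
I₃ = I₂ cos²(118° − 115°) = 0.009685 I₀ · cos²(3°) = 0.009658 I₀.
Ratio = 0.009658 / 0.1115 = 0.08664.

I_new/I_old ≈ 0.0866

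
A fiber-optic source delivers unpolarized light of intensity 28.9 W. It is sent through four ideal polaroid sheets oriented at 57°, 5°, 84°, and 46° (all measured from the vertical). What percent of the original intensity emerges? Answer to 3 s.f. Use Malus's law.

≈ 0.428%

Unpolarized light through the first polarizer → I₁ = 28.9 W/2 = 14.45 W, polarized at 57°.
I₂ = I₁ · cos²(52°) = 14.45 · 0.379 = 5.477 W.
I₃ = I₂ · cos²(79°) = 5.477 · 0.03641 = 0.1994 W.
I₄ = I₃ · cos²(38°) = 0.1994 · 0.621 = 0.1238 W.
That is 0.4285% of the incident intensity.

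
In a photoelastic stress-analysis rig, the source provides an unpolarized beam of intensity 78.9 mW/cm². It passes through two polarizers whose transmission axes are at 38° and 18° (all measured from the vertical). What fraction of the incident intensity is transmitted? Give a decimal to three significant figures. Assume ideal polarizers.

I/I₀ ≈ 0.442

Unpolarized light through the first polarizer → I₁ = 78.9 mW/cm²/2 = 39.45 mW/cm², polarized at 38°.
I₂ = I₁ · cos²(20°) = 39.45 · 0.883 = 34.84 mW/cm².
Transmitted fraction = 0.4415.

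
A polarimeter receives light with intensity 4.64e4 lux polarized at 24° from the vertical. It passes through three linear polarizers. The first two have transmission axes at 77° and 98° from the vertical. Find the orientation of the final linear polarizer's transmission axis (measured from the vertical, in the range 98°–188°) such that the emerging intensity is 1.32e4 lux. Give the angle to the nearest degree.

θ ≈ 116°

By Malus's law, I₁ = I₀ cos²(77° − 24°) = I₀ cos²(53°) = 0.3622 I₀.
I₂ = I₁ cos²(98° − 77°) = 0.3622 I₀ · cos²(21°) = 0.3157 I₀.
Target fraction: 1.32e4 / 4.64e4 lux = 0.2845 of I₀.
Need I₃/I₀ = 0.2845, so cos²(θ − 98°) = 0.2845 / 0.3157 = 0.9012.
θ − 98° = arccos(√0.9012) = 18.3°, giving θ ≈ 98 + 18.3 = 116.3°.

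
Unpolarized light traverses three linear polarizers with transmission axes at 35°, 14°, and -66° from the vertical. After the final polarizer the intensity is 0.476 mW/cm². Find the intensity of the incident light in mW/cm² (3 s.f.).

I₀ ≈ 36.2 mW/cm²

Unpolarized light through the first polarizer → I₁ = ½ I₀, now polarized at 35°.
I₂ = I₁ cos²(14° − 35°) = 0.5 I₀ · cos²(21°) = 0.4358 I₀.
I₃ = I₂ cos²(-66° − 14°) = 0.4358 I₀ · cos²(80°) = 0.01314 I₀.
So 0.476 mW/cm² = 0.01314 I₀, giving I₀ = 0.476/0.01314 = 36.22 mW/cm².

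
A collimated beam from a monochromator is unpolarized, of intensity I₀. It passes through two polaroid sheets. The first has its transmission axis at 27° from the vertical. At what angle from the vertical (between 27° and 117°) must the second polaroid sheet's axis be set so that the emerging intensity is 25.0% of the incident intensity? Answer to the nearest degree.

Unpolarized light through the first polarizer → I₁ = ½ I₀, now polarized at 27°.
Need I₂/I₀ = 0.25, so cos²(θ − 27°) = 0.25 / 0.5 = 0.5.
θ − 27° = arccos(√0.5) = 45.0°, giving θ ≈ 27 + 45.0 = 72.0°.

θ ≈ 72°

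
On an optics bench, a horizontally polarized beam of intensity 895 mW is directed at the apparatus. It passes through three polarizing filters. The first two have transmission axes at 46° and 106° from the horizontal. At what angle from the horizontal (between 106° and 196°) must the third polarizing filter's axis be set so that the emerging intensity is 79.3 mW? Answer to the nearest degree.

I₁ = I₀ cos²(46° − 0°) = I₀ cos²(46°) = 0.4826 I₀.
I₂ = I₁ cos²(106° − 46°) = 0.4826 I₀ · cos²(60°) = 0.1206 I₀.
Target fraction: 79.3 / 895 mW = 0.0886 of I₀.
Need I₃/I₀ = 0.0886, so cos²(θ − 106°) = 0.0886 / 0.1206 = 0.7345.
θ − 106° = arccos(√0.7345) = 31.0°, giving θ ≈ 106 + 31.0 = 137.0°.

θ ≈ 137°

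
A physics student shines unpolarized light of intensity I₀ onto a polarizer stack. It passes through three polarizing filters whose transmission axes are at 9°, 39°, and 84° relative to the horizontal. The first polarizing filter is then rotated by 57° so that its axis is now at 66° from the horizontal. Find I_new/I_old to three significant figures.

I_new/I_old ≈ 1.06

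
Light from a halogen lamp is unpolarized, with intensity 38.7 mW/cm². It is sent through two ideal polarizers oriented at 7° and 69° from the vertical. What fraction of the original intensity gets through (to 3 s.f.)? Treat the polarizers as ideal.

I/I₀ ≈ 0.110

Unpolarized light through the first polarizer → I₁ = 38.7 mW/cm²/2 = 19.35 mW/cm², polarized at 7°.
I₂ = I₁ · cos²(62°) = 19.35 · 0.2204 = 4.265 mW/cm².
Transmitted fraction = 0.1102.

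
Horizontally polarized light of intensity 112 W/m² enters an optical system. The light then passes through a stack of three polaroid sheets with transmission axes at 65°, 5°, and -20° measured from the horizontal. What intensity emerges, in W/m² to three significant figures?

I ≈ 4.11 W/m²

I₁ = 112 W/m² · cos²(65°) = 20 W/m².
I₂ = I₁ · cos²(60°) = 20 · 0.25 = 5.001 W/m².
I₃ = I₂ · cos²(25°) = 5.001 · 0.8214 = 4.108 W/m².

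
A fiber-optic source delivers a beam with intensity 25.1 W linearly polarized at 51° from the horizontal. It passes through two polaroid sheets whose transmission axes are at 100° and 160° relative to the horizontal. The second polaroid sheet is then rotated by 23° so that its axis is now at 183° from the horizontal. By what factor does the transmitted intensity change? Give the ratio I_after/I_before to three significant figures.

Before rotation:
By Malus's law, I₁ = I₀ cos²(100° − 51°) = I₀ cos²(49°) = 0.4304 I₀.
I₂ = I₁ cos²(160° − 100°) = 0.4304 I₀ · cos²(60°) = 0.1076 I₀.
After rotation:
I₁ = I₀ cos²(100° − 51°) = I₀ cos²(49°) = 0.4304 I₀.
I₂ = I₁ cos²(183° − 100°) = 0.4304 I₀ · cos²(83°) = 0.006393 I₀.
Ratio = 0.006393 / 0.1076 = 0.05941.

I_new/I_old ≈ 0.0594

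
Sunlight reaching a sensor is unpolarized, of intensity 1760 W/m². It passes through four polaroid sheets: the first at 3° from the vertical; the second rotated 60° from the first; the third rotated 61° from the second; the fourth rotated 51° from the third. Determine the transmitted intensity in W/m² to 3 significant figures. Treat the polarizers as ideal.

Unpolarized light through the first polarizer → I₁ = 1760 W/m²/2 = 880 W/m², polarized at 3°.
I₂ = I₁ · cos²(60°) = 880 · 0.25 = 220 W/m².
I₃ = I₂ · cos²(61°) = 220 · 0.235 = 51.71 W/m².
I₄ = I₃ · cos²(51°) = 51.71 · 0.396 = 20.48 W/m².

I ≈ 20.5 W/m²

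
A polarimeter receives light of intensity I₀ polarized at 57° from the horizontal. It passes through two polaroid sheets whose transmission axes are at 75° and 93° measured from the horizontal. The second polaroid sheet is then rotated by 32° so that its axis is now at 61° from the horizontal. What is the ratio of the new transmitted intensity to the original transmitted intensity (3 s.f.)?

Before rotation:
I₁ = I₀ cos²(75° − 57°) = I₀ cos²(18°) = 0.9045 I₀.
I₂ = I₁ cos²(93° − 75°) = 0.9045 I₀ · cos²(18°) = 0.8181 I₀.
After rotation:
I₁ = I₀ cos²(75° − 57°) = I₀ cos²(18°) = 0.9045 I₀.
I₂ = I₁ cos²(61° − 75°) = 0.9045 I₀ · cos²(14°) = 0.8516 I₀.
Ratio = 0.8516 / 0.8181 = 1.041.

I_new/I_old ≈ 1.04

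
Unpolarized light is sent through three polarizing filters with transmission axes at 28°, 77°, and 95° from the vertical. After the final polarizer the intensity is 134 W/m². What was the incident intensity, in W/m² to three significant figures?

Unpolarized light through the first polarizer → I₁ = ½ I₀, now polarized at 28°.
I₂ = I₁ cos²(77° − 28°) = 0.5 I₀ · cos²(49°) = 0.2152 I₀.
I₃ = I₂ cos²(95° − 77°) = 0.2152 I₀ · cos²(18°) = 0.1947 I₀.
So 134 W/m² = 0.1947 I₀, giving I₀ = 134/0.1947 = 688.4 W/m².

I₀ ≈ 688 W/m²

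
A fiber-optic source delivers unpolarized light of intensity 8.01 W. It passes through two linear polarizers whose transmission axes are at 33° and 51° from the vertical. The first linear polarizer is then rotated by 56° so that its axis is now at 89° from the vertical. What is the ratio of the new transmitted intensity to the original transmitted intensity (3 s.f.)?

I_new/I_old ≈ 0.687

Before rotation:
Unpolarized light through the first polarizer → I₁ = ½ I₀, now polarized at 33°.
I₂ = I₁ cos²(51° − 33°) = 0.5 I₀ · cos²(18°) = 0.4523 I₀.
After rotation:
Unpolarized light through the first polarizer → I₁ = ½ I₀, now polarized at 89°.
I₂ = I₁ cos²(51° − 89°) = 0.5 I₀ · cos²(38°) = 0.3105 I₀.
Ratio = 0.3105 / 0.4523 = 0.6865.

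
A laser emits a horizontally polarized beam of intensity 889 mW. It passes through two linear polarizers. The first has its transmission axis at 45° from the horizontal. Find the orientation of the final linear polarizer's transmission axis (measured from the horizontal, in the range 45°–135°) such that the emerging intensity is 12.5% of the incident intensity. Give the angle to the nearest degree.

I₁ = I₀ cos²(45° − 0°) = I₀ cos²(45°) = 0.5 I₀.
Need I₂/I₀ = 0.125, so cos²(θ − 45°) = 0.125 / 0.5 = 0.25.
θ − 45° = arccos(√0.25) = 60.0°, giving θ ≈ 45 + 60.0 = 105.0°.

θ ≈ 105°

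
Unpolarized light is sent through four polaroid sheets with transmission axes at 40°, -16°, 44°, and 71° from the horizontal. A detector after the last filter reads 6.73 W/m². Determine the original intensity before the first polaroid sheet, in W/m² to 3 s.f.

Unpolarized light through the first polarizer → I₁ = ½ I₀, now polarized at 40°.
I₂ = I₁ cos²(-16° − 40°) = 0.5 I₀ · cos²(56°) = 0.1563 I₀.
I₃ = I₂ cos²(44° + 16°) = 0.1563 I₀ · cos²(60°) = 0.03909 I₀.
I₄ = I₃ cos²(71° − 44°) = 0.03909 I₀ · cos²(27°) = 0.03103 I₀.
So 6.73 W/m² = 0.03103 I₀, giving I₀ = 6.73/0.03103 = 216.9 W/m².

I₀ ≈ 217 W/m²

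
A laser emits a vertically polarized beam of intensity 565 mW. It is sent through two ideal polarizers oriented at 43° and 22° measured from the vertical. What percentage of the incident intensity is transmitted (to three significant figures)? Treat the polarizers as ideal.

≈ 46.6%

I₁ = 565 mW · cos²(43°) = 302.2 mW.
I₂ = I₁ · cos²(21°) = 302.2 · 0.8716 = 263.4 mW.
That is 46.62% of the incident intensity.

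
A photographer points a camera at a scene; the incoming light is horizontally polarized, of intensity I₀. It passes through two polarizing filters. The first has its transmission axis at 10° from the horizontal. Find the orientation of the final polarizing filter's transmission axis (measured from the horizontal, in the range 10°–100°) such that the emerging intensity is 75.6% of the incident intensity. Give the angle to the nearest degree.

θ ≈ 38°

I₁ = I₀ cos²(10° − 0°) = I₀ cos²(10°) = 0.9698 I₀.
Need I₂/I₀ = 0.756, so cos²(θ − 10°) = 0.756 / 0.9698 = 0.7795.
θ − 10° = arccos(√0.7795) = 28.0°, giving θ ≈ 10 + 28.0 = 38.0°.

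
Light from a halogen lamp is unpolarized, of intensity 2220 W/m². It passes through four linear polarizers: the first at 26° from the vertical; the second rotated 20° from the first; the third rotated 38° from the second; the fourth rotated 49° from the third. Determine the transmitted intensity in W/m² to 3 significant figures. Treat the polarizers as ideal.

I ≈ 262 W/m²

Unpolarized light through the first polarizer → I₁ = 2220 W/m²/2 = 1110 W/m², polarized at 26°.
I₂ = I₁ · cos²(20°) = 1110 · 0.883 = 980.2 W/m².
I₃ = I₂ · cos²(38°) = 980.2 · 0.621 = 608.6 W/m².
I₄ = I₃ · cos²(49°) = 608.6 · 0.4304 = 262 W/m².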